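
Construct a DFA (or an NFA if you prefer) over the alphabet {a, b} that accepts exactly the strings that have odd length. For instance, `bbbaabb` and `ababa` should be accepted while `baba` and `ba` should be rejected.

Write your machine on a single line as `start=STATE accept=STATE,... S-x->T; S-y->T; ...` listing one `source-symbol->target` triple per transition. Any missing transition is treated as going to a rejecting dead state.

Only the length mod 2 matters, so use a 2-cycle: from any state, every input symbol moves to the next state, wrapping s1 back to s0. Mark s1 accepting.
With 2 states:
        a   b  
>  s0   s1  s1 
 * s1   s0  s0 
(> = start, * = accepting)

start=s0; accept=s1; s0-a->s1; s0-b->s1; s1-a->s0; s1-b->s0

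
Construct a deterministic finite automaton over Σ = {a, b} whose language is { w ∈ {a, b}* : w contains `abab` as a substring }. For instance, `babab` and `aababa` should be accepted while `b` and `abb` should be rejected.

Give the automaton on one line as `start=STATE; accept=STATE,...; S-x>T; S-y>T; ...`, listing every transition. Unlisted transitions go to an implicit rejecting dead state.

States q0..q3 record the length of the longest prefix of `abab` that matches the current input suffix. Reaching q4 means `abab` has been seen, and we stay there forever. Accept from q4.
A 5-state machine:
        a   b  
>  q0   q1  q0 
   q1   q1  q2 
   q2   q3  q0 
   q3   q1  q4 
 * q4   q4  q4 
(> = start, * = accepting)

start=q0; accept=q4; q0-a>q1; q0-b>q0; q1-a>q1; q1-b>q2; q2-a>q3; q2-b>q0; q3-a>q1; q3-b>q4; q4-a>q4; q4-b>q4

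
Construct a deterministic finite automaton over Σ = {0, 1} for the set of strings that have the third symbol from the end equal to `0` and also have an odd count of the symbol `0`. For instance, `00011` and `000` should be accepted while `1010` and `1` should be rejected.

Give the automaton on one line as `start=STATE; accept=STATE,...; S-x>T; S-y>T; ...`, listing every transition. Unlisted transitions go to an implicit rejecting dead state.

Run two small machines in parallel and take their product. The first has 15 states tracking the last 3 symbols read; the second has 2 states tracking the count of `0`s modulo 2. A product state is a pair (one from each), accepting exactly when both do.
With 23 states:
          0    1  
>  S0     S1   S2 
   S1     S3   S4 
   S2     S5   S6 
   S3     S7   S8 
   S4     S9  S10 
   S5    S11  S12 
   S6    S13  S14 
 * S7    S15  S16 
   S8    S17  S18 
   S9    S19  S20 
 * S10   S21  S22 
   S11    S7   S8 
   S12    S9  S10 
   S13   S11  S12 
   S14   S13  S14 
   S15    S7   S8 
 * S16    S9  S10 
 * S17   S11  S12 
   S18   S13  S14 
   S19   S15  S16 
   S20   S17  S18 
   S21   S19  S20 
   S22   S21  S22 
(> = start, * = accepting)

start=S0; accept=S7,S10,S16,S17; S0-0>S1; S0-1>S2; S1-0>S3; S1-1>S4; S2-0>S5; S2-1>S6; S3-0>S7; S3-1>S8; S4-0>S9; S4-1>S10; S5-0>S11; S5-1>S12; S6-0>S13; S6-1>S14; S7-0>S15; S7-1>S16; S8-0>S17; S8-1>S18; S9-0>S19; S9-1>S20; S10-0>S21; S10-1>S22; S11-0>S7; S11-1>S8; S12-0>S9; S12-1>S10; S13-0>S11; S13-1>S12; S14-0>S13; S14-1>S14; S15-0>S7; S15-1>S8; S16-0>S9; S16-1>S10; S17-0>S11; S17-1>S12; S18-0>S13; S18-1>S14; S19-0>S15; S19-1>S16; S20-0>S17; S20-1>S18; S21-0>S19; S21-1>S20; S22-0>S21; S22-1>S22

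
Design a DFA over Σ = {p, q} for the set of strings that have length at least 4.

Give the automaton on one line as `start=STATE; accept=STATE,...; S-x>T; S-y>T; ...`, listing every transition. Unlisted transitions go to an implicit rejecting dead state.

start=s0; accept=s4,s5; s0-p>s1; s0-q>s1; s1-p>s2; s1-q>s2; s2-p>s3; s2-q>s3; s3-p>s4; s3-q>s4; s4-p>s5; s4-q>s5; s5-p>s5; s5-q>s5

Count input length up to 5: every symbol moves from s0 toward s5, which means 'more than 4' and absorbs. Accept from {s4, s5}.
6 states suffice.
        p   q  
>  s0   s1  s1 
   s1   s2  s2 
   s2   s3  s3 
   s3   s4  s4 
 * s4   s5  s5 
 * s5   s5  s5 
(> = start, * = accepting)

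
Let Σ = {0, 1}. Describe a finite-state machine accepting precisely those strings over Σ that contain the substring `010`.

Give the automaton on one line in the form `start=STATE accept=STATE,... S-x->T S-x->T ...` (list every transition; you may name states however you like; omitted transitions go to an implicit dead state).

start=q0 accept=q3 q0-0->q1 q0-1->q0 q1-0->q1 q1-1->q2 q2-0->q3 q2-1->q0 q3-0->q3 q3-1->q3

States q0..q2 record the length of the longest prefix of `010` that matches the current input suffix. Reaching q3 means `010` has been seen, and we stay there forever. Accept from q3.
4 states suffice.
        0   1  
>  q0   q1  q0 
   q1   q1  q2 
   q2   q3  q0 
 * q3   q3  q3 
(> = start, * = accepting)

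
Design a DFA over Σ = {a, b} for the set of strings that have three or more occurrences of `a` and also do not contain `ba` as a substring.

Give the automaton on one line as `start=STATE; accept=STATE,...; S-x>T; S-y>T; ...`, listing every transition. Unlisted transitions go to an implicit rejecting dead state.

Build one automaton per condition and run them in lockstep. One (5 states) tracks the count of `a`s, saturating at 4; the other (3 states) tracks partial matches of the forbidden pattern `ba`. Each combined state is a pair, one component from each; accept when both components accept.
A 14-state machine:
          a    b  
>  S0     S1   S2 
   S1     S3   S4 
   S2     S5   S2 
   S3     S6   S7 
   S4     S8   S4 
   S5     S8   S5 
 * S6     S9  S10 
   S7    S11   S7 
   S8    S11   S8 
 * S9     S9  S12 
 * S10   S13  S10 
   S11   S13  S11 
 * S12   S13  S12 
   S13   S13  S13 
(> = start, * = accepting)

start=S0; accept=S6,S9,S10,S12; S0-a>S1; S0-b>S2; S1-a>S3; S1-b>S4; S2-a>S5; S2-b>S2; S3-a>S6; S3-b>S7; S4-a>S8; S4-b>S4; S5-a>S8; S5-b>S5; S6-a>S9; S6-b>S10; S7-a>S11; S7-b>S7; S8-a>S11; S8-b>S8; S9-a>S9; S9-b>S12; S10-a>S13; S10-b>S10; S11-a>S13; S11-b>S11; S12-a>S13; S12-b>S12; S13-a>S13; S13-b>S13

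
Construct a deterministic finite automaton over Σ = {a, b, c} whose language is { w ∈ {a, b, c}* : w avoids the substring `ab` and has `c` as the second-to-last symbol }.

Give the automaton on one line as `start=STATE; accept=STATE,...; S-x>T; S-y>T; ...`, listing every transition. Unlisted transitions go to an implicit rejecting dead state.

start=s0; accept=s10,s11,s12; s0-a>s1; s0-b>s2; s0-c>s3; s1-a>s4; s1-b>s5; s1-c>s6; s2-a>s7; s2-b>s8; s2-c>s9; s3-a>s10; s3-b>s11; s3-c>s12; s4-a>s4; s4-b>s5; s4-c>s6; s5-a>s13; s5-b>s14; s5-c>s15; s6-a>s10; s6-b>s11; s6-c>s12; s7-a>s4; s7-b>s5; s7-c>s6; s8-a>s7; s8-b>s8; s8-c>s9; s9-a>s10; s9-b>s11; s9-c>s12; s10-a>s4; s10-b>s5; s10-c>s6; s11-a>s7; s11-b>s8; s11-c>s9; s12-a>s10; s12-b>s11; s12-c>s12; s13-a>s16; s13-b>s5; s13-c>s17; s14-a>s13; s14-b>s14; s14-c>s15; s15-a>s18; s15-b>s19; s15-c>s20; s16-a>s16; s16-b>s5; s16-c>s17; s17-a>s18; s17-b>s19; s17-c>s20; s18-a>s16; s18-b>s5; s18-c>s17; s19-a>s13; s19-b>s14; s19-c>s15; s20-a>s18; s20-b>s19; s20-c>s20

Build one automaton per condition and run them in lockstep. The first has 3 states tracking partial matches of the forbidden pattern `ab`; the second has 13 states tracking the last 2 symbols read. A product state is a pair (one from each), accepting exactly when both do.
          a    b    c  
>  s0     s1   s2   s3 
   s1     s4   s5   s6 
   s2     s7   s8   s9 
   s3    s10  s11  s12 
   s4     s4   s5   s6 
   s5    s13  s14  s15 
   s6    s10  s11  s12 
   s7     s4   s5   s6 
   s8     s7   s8   s9 
   s9    s10  s11  s12 
 * s10    s4   s5   s6 
 * s11    s7   s8   s9 
 * s12   s10  s11  s12 
   s13   s16   s5  s17 
   s14   s13  s14  s15 
   s15   s18  s19  s20 
   s16   s16   s5  s17 
   s17   s18  s19  s20 
   s18   s16   s5  s17 
   s19   s13  s14  s15 
   s20   s18  s19  s20 
(> = start, * = accepting)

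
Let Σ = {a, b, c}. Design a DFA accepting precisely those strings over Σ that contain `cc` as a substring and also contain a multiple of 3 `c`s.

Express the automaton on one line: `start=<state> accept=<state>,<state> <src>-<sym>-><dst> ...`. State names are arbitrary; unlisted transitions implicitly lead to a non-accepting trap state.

start=S0 accept=S5 S0-a->S0 S0-b->S0 S0-c->S1 S1-a->S2 S1-b->S2 S1-c->S3 S2-a->S2 S2-b->S2 S2-c->S4 S3-a->S3 S3-b->S3 S3-c->S5 S4-a->S6 S4-b->S6 S4-c->S5 S5-a->S5 S5-b->S5 S5-c->S7 S6-a->S6 S6-b->S6 S6-c->S8 S7-a->S7 S7-b->S7 S7-c->S3 S8-a->S0 S8-b->S0 S8-c->S7

Handle the two conditions separately and then intersect. The first has 3 states tracking whether and how much of `cc` has been seen; the second has 3 states tracking the count of `c`s modulo 3. A product state is a pair (one from each), accepting exactly when both do.
        a   b   c  
>  S0   S0  S0  S1 
   S1   S2  S2  S3 
   S2   S2  S2  S4 
   S3   S3  S3  S5 
   S4   S6  S6  S5 
 * S5   S5  S5  S7 
   S6   S6  S6  S8 
   S7   S7  S7  S3 
   S8   S0  S0  S7 
(> = start, * = accepting)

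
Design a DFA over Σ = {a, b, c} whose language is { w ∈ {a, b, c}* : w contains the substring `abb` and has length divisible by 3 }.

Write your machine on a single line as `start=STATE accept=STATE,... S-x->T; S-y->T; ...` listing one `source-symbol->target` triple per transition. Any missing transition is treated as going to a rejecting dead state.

start=S0; accept=S8; S0-a->S1; S0-b->S2; S0-c->S2; S1-a->S3; S1-b->S4; S1-c->S5; S2-a->S3; S2-b->S5; S2-c->S5; S3-a->S6; S3-b->S7; S3-c->S0; S4-a->S6; S4-b->S8; S4-c->S0; S5-a->S6; S5-b->S0; S5-c->S0; S6-a->S1; S6-b->S9; S6-c->S2; S7-a->S1; S7-b->S10; S7-c->S2; S8-a->S10; S8-b->S10; S8-c->S10; S9-a->S3; S9-b->S11; S9-c->S5; S10-a->S11; S10-b->S11; S10-c->S11; S11-a->S8; S11-b->S8; S11-c->S8

Handle the two conditions separately and then intersect. One (4 states) tracks whether and how much of `abb` has been seen; the other (3 states) tracks the input length modulo 3. Each combined state is a pair, one component from each; accept when both components accept.
12 states suffice.
          a    b    c  
>  S0     S1   S2   S2 
   S1     S3   S4   S5 
   S2     S3   S5   S5 
   S3     S6   S7   S0 
   S4     S6   S8   S0 
   S5     S6   S0   S0 
   S6     S1   S9   S2 
   S7     S1  S10   S2 
 * S8    S10  S10  S10 
   S9     S3  S11   S5 
   S10   S11  S11  S11 
   S11    S8   S8   S8 
(> = start, * = accepting)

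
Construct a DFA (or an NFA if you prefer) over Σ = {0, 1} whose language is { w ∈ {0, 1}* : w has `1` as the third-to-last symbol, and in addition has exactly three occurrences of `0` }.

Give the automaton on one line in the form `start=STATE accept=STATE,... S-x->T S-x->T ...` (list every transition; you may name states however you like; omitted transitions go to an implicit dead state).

start=q0 accept=q11,q13,q14,q15 q0-0->q1 q0-1->q0 q1-0->q2 q1-1->q3 q2-0->q4 q2-1->q5 q3-0->q6 q3-1->q3 q4-0->q7 q4-1->q8 q5-0->q9 q5-1->q10 q6-0->q11 q6-1->q5 q7-0->q7 q7-1->q7 q8-0->q7 q8-1->q12 q9-0->q7 q9-1->q13 q10-0->q14 q10-1->q10 q11-0->q7 q11-1->q8 q12-0->q7 q12-1->q15 q13-0->q7 q13-1->q12 q14-0->q7 q14-1->q13 q15-0->q7 q15-1->q15

Build one automaton per condition and run them in lockstep. One (15 states) tracks the last 3 symbols read; the other (5 states) tracks the count of `0`s, saturating at 4. Each combined state is a pair, one component from each; accept when both components accept. After merging equivalent states the machine shrinks.
With 16 states:
          0    1  
>  q0     q1   q0 
   q1     q2   q3 
   q2     q4   q5 
   q3     q6   q3 
   q4     q7   q8 
   q5     q9  q10 
   q6    q11   q5 
   q7     q7   q7 
   q8     q7  q12 
   q9     q7  q13 
   q10   q14  q10 
 * q11    q7   q8 
   q12    q7  q15 
 * q13    q7  q12 
 * q14    q7  q13 
 * q15    q7  q15 
(> = start, * = accepting)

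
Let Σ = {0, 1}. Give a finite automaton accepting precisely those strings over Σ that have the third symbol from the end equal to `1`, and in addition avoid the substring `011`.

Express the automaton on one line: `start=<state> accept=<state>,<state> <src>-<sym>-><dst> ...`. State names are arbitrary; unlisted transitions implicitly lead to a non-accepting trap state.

start=q0 accept=q11,q12,q13,q14 q0-0->q1 q0-1->q2 q1-0->q3 q1-1->q4 q2-0->q5 q2-1->q6 q3-0->q7 q3-1->q8 q4-0->q9 q4-1->q10 q5-0->q11 q5-1->q12 q6-0->q13 q6-1->q14 q7-0->q7 q7-1->q8 q8-0->q9 q8-1->q10 q9-0->q11 q9-1->q12 q10-0->q15 q10-1->q16 q11-0->q7 q11-1->q8 q12-0->q9 q12-1->q10 q13-0->q11 q13-1->q12 q14-0->q13 q14-1->q14 q15-0->q17 q15-1->q18 q16-0->q15 q16-1->q16 q17-0->q19 q17-1->q20 q18-0->q21 q18-1->q10 q19-0->q19 q19-1->q20 q20-0->q21 q20-1->q10 q21-0->q17 q21-1->q18

Build one automaton per condition and run them in lockstep. The first has 15 states tracking the last 3 symbols read; the second has 4 states tracking partial matches of the forbidden pattern `011`. A product state is a pair (one from each), accepting exactly when both do.
          0    1  
>  q0     q1   q2 
   q1     q3   q4 
   q2     q5   q6 
   q3     q7   q8 
   q4     q9  q10 
   q5    q11  q12 
   q6    q13  q14 
   q7     q7   q8 
   q8     q9  q10 
   q9    q11  q12 
   q10   q15  q16 
 * q11    q7   q8 
 * q12    q9  q10 
 * q13   q11  q12 
 * q14   q13  q14 
   q15   q17  q18 
   q16   q15  q16 
   q17   q19  q20 
   q18   q21  q10 
   q19   q19  q20 
   q20   q21  q10 
   q21   q17  q18 
(> = start, * = accepting)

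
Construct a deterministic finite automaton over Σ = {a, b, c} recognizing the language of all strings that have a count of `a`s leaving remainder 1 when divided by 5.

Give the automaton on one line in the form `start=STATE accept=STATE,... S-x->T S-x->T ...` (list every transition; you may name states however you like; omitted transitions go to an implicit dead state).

start=S0 accept=S1 S0-a->S1 S0-b->S0 S0-c->S0 S1-a->S2 S1-b->S1 S1-c->S1 S2-a->S3 S2-b->S2 S2-c->S2 S3-a->S4 S3-b->S3 S3-c->S3 S4-a->S0 S4-b->S4 S4-c->S4

The only thing that matters is how many `a`s have appeared, reduced mod 5. Use one state per residue: S0 for 0, …, S4 for 4. Reading `a` moves to the next residue; anything else stays put. S1 is accepting.
5 states suffice.
        a   b   c  
>  S0   S1  S0  S0 
 * S1   S2  S1  S1 
   S2   S3  S2  S2 
   S3   S4  S3  S3 
   S4   S0  S4  S4 
(> = start, * = accepting)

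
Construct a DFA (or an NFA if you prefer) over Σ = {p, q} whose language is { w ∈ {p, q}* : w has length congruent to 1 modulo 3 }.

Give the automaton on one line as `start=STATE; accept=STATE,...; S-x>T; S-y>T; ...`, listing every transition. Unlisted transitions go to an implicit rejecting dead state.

start=s0; accept=s1; s0-p>s1; s0-q>s1; s1-p>s2; s1-q>s2; s2-p>s0; s2-q>s0

Only the length mod 3 matters, so use a 3-cycle: from any state, every input symbol moves to the next state, wrapping s2 back to s0. Mark s1 accepting.
3 states suffice.
        p   q  
>  s0   s1  s1 
 * s1   s2  s2 
   s2   s0  s0 
(> = start, * = accepting)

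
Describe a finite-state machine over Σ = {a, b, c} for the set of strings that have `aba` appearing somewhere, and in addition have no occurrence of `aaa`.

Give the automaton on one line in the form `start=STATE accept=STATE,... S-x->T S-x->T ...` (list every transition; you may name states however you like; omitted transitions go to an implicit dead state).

start=s0 accept=s5,s8,s9 s0-a->s1 s0-b->s0 s0-c->s0 s1-a->s2 s1-b->s3 s1-c->s0 s2-a->s4 s2-b->s3 s2-c->s0 s3-a->s5 s3-b->s0 s3-c->s0 s4-a->s4 s4-b->s6 s4-c->s7 s5-a->s8 s5-b->s9 s5-c->s9 s6-a->s10 s6-b->s7 s6-c->s7 s7-a->s4 s7-b->s7 s7-c->s7 s8-a->s10 s8-b->s9 s8-c->s9 s9-a->s5 s9-b->s9 s9-c->s9 s10-a->s10 s10-b->s10 s10-c->s10

Run two small machines in parallel and take their product. One (4 states) tracks whether and how much of `aba` has been seen; the other (4 states) tracks partial matches of the forbidden pattern `aaa`. Each combined state is a pair, one component from each; accept when both components accept.
With 11 states:
          a    b    c  
>  s0     s1   s0   s0 
   s1     s2   s3   s0 
   s2     s4   s3   s0 
   s3     s5   s0   s0 
   s4     s4   s6   s7 
 * s5     s8   s9   s9 
   s6    s10   s7   s7 
   s7     s4   s7   s7 
 * s8    s10   s9   s9 
 * s9     s5   s9   s9 
   s10   s10  s10  s10 
(> = start, * = accepting)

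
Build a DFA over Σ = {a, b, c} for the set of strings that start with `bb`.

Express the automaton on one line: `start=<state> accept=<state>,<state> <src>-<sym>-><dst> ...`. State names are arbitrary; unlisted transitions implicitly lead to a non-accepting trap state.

Walk along `bb` while the input agrees: from q0 take `b` to q1, and so on. Any deviation drops to the rejecting sink q3. Once q2 is reached the prefix is confirmed and every continuation is accepted.
4 states suffice.
        a   b   c  
>  q0   q3  q1  q3 
   q1   q3  q2  q3 
 * q2   q2  q2  q2 
   q3   q3  q3  q3 
(> = start, * = accepting)

start=q0 accept=q2 q0-a->q3 q0-b->q1 q0-c->q3 q1-a->q3 q1-b->q2 q1-c->q3 q2-a->q2 q2-b->q2 q2-c->q2 q3-a->q3 q3-b->q3 q3-c->q3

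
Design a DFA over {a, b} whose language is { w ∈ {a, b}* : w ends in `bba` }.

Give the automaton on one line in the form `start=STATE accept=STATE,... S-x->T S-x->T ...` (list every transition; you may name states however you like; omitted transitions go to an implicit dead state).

start=S0 accept=S3 S0-a->S0 S0-b->S1 S1-a->S0 S1-b->S2 S2-a->S3 S2-b->S2 S3-a->S0 S3-b->S1

Let each state record the length of the longest suffix of the input read so far that is also a prefix of `bba`. S1 means the last symbol is `b`; S2 means the last 2 symbols are `bb`; S3 means the last 3 symbols are `bba`. Accept only at S3, where the string currently ends in `bba`.
With 4 states:
        a   b  
>  S0   S0  S1 
   S1   S0  S2 
   S2   S3  S2 
 * S3   S0  S1 
(> = start, * = accepting)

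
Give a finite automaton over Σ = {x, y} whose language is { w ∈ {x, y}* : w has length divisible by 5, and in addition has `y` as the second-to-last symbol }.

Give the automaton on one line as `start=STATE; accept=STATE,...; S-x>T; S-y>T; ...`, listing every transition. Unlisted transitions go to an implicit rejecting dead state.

start=s0; accept=s17,s18; s0-x>s1; s0-y>s2; s1-x>s3; s1-y>s4; s2-x>s5; s2-y>s6; s3-x>s7; s3-y>s8; s4-x>s9; s4-y>s10; s5-x>s7; s5-y>s8; s6-x>s9; s6-y>s10; s7-x>s11; s7-y>s12; s8-x>s13; s8-y>s14; s9-x>s11; s9-y>s12; s10-x>s13; s10-y>s14; s11-x>s15; s11-y>s16; s12-x>s17; s12-y>s18; s13-x>s15; s13-y>s16; s14-x>s17; s14-y>s18; s15-x>s19; s15-y>s20; s16-x>s21; s16-y>s22; s17-x>s19; s17-y>s20; s18-x>s21; s18-y>s22; s19-x>s3; s19-y>s4; s20-x>s5; s20-y>s6; s21-x>s3; s21-y>s4; s22-x>s5; s22-y>s6

Run two small machines in parallel and take their product. One (5 states) tracks the input length modulo 5; the other (7 states) tracks the last 2 symbols read. Each combined state is a pair, one component from each; accept when both components accept.
23 states suffice.
          x    y  
>  s0     s1   s2 
   s1     s3   s4 
   s2     s5   s6 
   s3     s7   s8 
   s4     s9  s10 
   s5     s7   s8 
   s6     s9  s10 
   s7    s11  s12 
   s8    s13  s14 
   s9    s11  s12 
   s10   s13  s14 
   s11   s15  s16 
   s12   s17  s18 
   s13   s15  s16 
   s14   s17  s18 
   s15   s19  s20 
   s16   s21  s22 
 * s17   s19  s20 
 * s18   s21  s22 
   s19    s3   s4 
   s20    s5   s6 
   s21    s3   s4 
   s22    s5   s6 
(> = start, * = accepting)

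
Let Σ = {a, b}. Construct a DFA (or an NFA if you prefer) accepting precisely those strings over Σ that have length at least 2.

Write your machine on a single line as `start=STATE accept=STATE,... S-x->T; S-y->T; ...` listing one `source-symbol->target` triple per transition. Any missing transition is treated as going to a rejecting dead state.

We only need to distinguish lengths 0, 1, …, 2, and '>2'. Chain q0 → q1 → q2 → q3 on every symbol, with q3 looping. Accepting states: {q2, q3}.
A 4-state machine:
        a   b  
>  q0   q1  q1 
   q1   q2  q2 
 * q2   q3  q3 
 * q3   q3  q3 
(> = start, * = accepting)

start=q0; accept=q2,q3; q0-a->q1; q0-b->q1; q1-a->q2; q1-b->q2; q2-a->q3; q2-b->q3; q3-a->q3; q3-b->q3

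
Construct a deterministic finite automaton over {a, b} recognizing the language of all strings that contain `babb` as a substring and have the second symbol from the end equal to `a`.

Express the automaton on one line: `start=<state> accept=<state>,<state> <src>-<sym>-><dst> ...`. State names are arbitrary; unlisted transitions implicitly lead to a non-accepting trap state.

Build one automaton per condition and run them in lockstep. One (5 states) tracks whether and how much of `babb` has been seen; the other (7 states) tracks the last 2 symbols read. Each combined state is a pair, one component from each; accept when both components accept. Equivalent product states are then merged.
8 states suffice.
        a   b  
>  S0   S0  S1 
   S1   S2  S1 
   S2   S0  S3 
   S3   S2  S4 
   S4   S5  S4 
   S5   S6  S7 
 * S6   S6  S7 
 * S7   S5  S4 
(> = start, * = accepting)

start=S0 accept=S6,S7 S0-a->S0 S0-b->S1 S1-a->S2 S1-b->S1 S2-a->S0 S2-b->S3 S3-a->S2 S3-b->S4 S4-a->S5 S4-b->S4 S5-a->S6 S5-b->S7 S6-a->S6 S6-b->S7 S7-a->S5 S7-b->S4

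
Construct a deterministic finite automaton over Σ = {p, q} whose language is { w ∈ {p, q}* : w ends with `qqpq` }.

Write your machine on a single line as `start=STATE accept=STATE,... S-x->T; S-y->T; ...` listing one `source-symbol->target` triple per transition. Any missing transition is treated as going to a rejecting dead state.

Remember how much of `qqpq` the current input suffix matches. State S0 means no match yet; S1 means the last symbol is `q`; S2 means the last 2 symbols are `qq`; S3 means the last 3 symbols are `qqp`; S4 means the last 4 symbols are `qqpq`. Only S4 accepts. On a mismatch, fall back to the longest proper suffix that is still a prefix of `qqpq`.
With 5 states:
        p   q  
>  S0   S0  S1 
   S1   S0  S2 
   S2   S3  S2 
   S3   S0  S4 
 * S4   S0  S2 
(> = start, * = accepting)

start=S0; accept=S4; S0-p->S0; S0-q->S1; S1-p->S0; S1-q->S2; S2-p->S3; S2-q->S2; S3-p->S0; S3-q->S4; S4-p->S0; S4-q->S2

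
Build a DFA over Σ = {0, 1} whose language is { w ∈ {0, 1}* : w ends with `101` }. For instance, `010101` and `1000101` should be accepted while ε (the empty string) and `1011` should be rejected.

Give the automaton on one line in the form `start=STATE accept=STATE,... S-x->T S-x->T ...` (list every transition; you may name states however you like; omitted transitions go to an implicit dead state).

Remember how much of `101` the current input suffix matches. State A means no match yet; B means the last symbol is `1`; C means the last 2 symbols are `10`; D means the last 3 symbols are `101`. Only D accepts. On a mismatch, fall back to the longest proper suffix that is still a prefix of `101`.
       0  1 
>  A   A  B 
   B   C  B 
   C   A  D 
 * D   C  B 
(> = start, * = accepting)

start=A accept=D A-0->A A-1->B B-0->C B-1->B C-0->A C-1->D D-0->C D-1->B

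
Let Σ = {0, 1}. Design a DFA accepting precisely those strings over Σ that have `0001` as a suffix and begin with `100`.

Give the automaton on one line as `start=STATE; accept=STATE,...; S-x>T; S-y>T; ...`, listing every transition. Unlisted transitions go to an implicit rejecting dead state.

Handle the two conditions separately and then intersect. One (5 states) tracks how much of the suffix `0001` has currently been matched; the other (5 states) tracks whether the input so far still matches the prefix `100`. Each combined state is a pair, one component from each; accept when both components accept. Equivalent product states are then merged.
        0   1  
>  S0   S1  S2 
   S1   S1  S1 
   S2   S3  S1 
   S3   S4  S1 
   S4   S5  S6 
   S5   S5  S7 
   S6   S8  S6 
 * S7   S8  S6 
   S8   S4  S6 
(> = start, * = accepting)

start=S0; accept=S7; S0-0>S1; S0-1>S2; S1-0>S1; S1-1>S1; S2-0>S3; S2-1>S1; S3-0>S4; S3-1>S1; S4-0>S5; S4-1>S6; S5-0>S5; S5-1>S7; S6-0>S8; S6-1>S6; S7-0>S8; S7-1>S6; S8-0>S4; S8-1>S6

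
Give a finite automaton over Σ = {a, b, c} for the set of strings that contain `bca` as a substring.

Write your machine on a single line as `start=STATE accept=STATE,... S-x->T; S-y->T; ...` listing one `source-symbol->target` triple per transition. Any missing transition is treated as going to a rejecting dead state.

start=s0; accept=s3; s0-a->s0; s0-b->s1; s0-c->s0; s1-a->s0; s1-b->s1; s1-c->s2; s2-a->s3; s2-b->s1; s2-c->s0; s3-a->s3; s3-b->s3; s3-c->s3

Track how much of `bca` has been matched so far: state s0 is no progress, s3 is the absorbing accept state reached once `bca` has occurred. Intermediate states record partial matches; on a mismatch, fall back to the longest reusable overlap.
        a   b   c  
>  s0   s0  s1  s0 
   s1   s0  s1  s2 
   s2   s3  s1  s0 
 * s3   s3  s3  s3 
(> = start, * = accepting)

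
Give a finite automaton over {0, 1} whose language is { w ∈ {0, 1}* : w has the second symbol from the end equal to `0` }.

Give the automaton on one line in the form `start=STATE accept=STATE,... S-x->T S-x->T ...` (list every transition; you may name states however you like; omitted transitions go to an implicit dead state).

A DFA must remember the last 2 symbols (since which symbol is second-to-last isn't known until the input ends). Use one state per possible window of the last ≤2 symbols; accept from those whose window starts with `0`.
7 states suffice.
        0   1  
>  s0   s1  s2 
   s1   s3  s4 
   s2   s5  s6 
 * s3   s3  s4 
 * s4   s5  s6 
   s5   s3  s4 
   s6   s5  s6 
(> = start, * = accepting)

start=s0 accept=s3,s4 s0-0->s1 s0-1->s2 s1-0->s3 s1-1->s4 s2-0->s5 s2-1->s6 s3-0->s3 s3-1->s4 s4-0->s5 s4-1->s6 s5-0->s3 s5-1->s4 s6-0->s5 s6-1->s6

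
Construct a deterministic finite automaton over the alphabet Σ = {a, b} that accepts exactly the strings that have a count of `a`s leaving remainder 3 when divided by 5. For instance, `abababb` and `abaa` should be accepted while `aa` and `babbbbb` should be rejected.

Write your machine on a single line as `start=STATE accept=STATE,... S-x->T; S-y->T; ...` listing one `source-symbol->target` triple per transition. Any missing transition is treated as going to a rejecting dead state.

The only thing that matters is how many `a`s have appeared, reduced mod 5. Use one state per residue: q0 for 0, …, q4 for 4. Reading `a` moves to the next residue; anything else stays put. q3 is accepting.
5 states suffice.
        a   b  
>  q0   q1  q0 
   q1   q2  q1 
   q2   q3  q2 
 * q3   q4  q3 
   q4   q0  q4 
(> = start, * = accepting)

start=q0; accept=q3; q0-a->q1; q0-b->q0; q1-a->q2; q1-b->q1; q2-a->q3; q2-b->q2; q3-a->q4; q3-b->q3; q4-a->q0; q4-b->q4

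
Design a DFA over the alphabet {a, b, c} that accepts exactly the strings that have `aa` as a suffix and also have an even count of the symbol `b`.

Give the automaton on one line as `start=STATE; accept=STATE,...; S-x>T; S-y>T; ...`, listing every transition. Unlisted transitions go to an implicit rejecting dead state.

start=S0; accept=S3; S0-a>S1; S0-b>S2; S0-c>S0; S1-a>S3; S1-b>S2; S1-c>S0; S2-a>S2; S2-b>S0; S2-c>S2; S3-a>S3; S3-b>S2; S3-c>S0

Run two small machines in parallel and take their product. The first has 3 states tracking how much of the suffix `aa` has currently been matched; the second has 2 states tracking the count of `b`s modulo 2. A product state is a pair (one from each), accepting exactly when both do. Equivalent product states are then merged.
        a   b   c  
>  S0   S1  S2  S0 
   S1   S3  S2  S0 
   S2   S2  S0  S2 
 * S3   S3  S2  S0 
(> = start, * = accepting)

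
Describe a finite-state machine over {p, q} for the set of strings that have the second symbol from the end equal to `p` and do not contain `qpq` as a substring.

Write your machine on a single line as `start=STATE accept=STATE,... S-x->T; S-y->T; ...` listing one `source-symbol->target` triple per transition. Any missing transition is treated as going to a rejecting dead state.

Build one automaton per condition and run them in lockstep. One (7 states) tracks the last 2 symbols read; the other (4 states) tracks partial matches of the forbidden pattern `qpq`. Each combined state is a pair, one component from each; accept when both components accept. Minimizing collapses redundant product states.
7 states suffice.
        p   q  
>  S0   S1  S2 
   S1   S3  S4 
   S2   S5  S2 
 * S3   S3  S4 
 * S4   S5  S2 
   S5   S3  S6 
   S6   S6  S6 
(> = start, * = accepting)

start=S0; accept=S3,S4; S0-p->S1; S0-q->S2; S1-p->S3; S1-q->S4; S2-p->S5; S2-q->S2; S3-p->S3; S3-q->S4; S4-p->S5; S4-q->S2; S5-p->S3; S5-q->S6; S6-p->S6; S6-q->S6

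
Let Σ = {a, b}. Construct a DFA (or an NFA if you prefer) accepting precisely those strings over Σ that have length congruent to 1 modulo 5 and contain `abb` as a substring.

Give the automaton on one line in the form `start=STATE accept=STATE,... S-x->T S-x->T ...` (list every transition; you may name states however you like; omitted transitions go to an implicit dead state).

start=S0 accept=S18 S0-a->S1 S0-b->S2 S1-a->S3 S1-b->S4 S2-a->S3 S2-b->S5 S3-a->S6 S3-b->S7 S4-a->S6 S4-b->S8 S5-a->S6 S5-b->S9 S6-a->S10 S6-b->S11 S7-a->S10 S7-b->S12 S8-a->S12 S8-b->S12 S9-a->S10 S9-b->S13 S10-a->S14 S10-b->S15 S11-a->S14 S11-b->S16 S12-a->S16 S12-b->S16 S13-a->S14 S13-b->S0 S14-a->S1 S14-b->S17 S15-a->S1 S15-b->S18 S16-a->S18 S16-b->S18 S17-a->S3 S17-b->S19 S18-a->S19 S18-b->S19 S19-a->S8 S19-b->S8

Handle the two conditions separately and then intersect. One (5 states) tracks the input length modulo 5; the other (4 states) tracks whether and how much of `abb` has been seen. Each combined state is a pair, one component from each; accept when both components accept.
With 20 states:
          a    b  
>  S0     S1   S2 
   S1     S3   S4 
   S2     S3   S5 
   S3     S6   S7 
   S4     S6   S8 
   S5     S6   S9 
   S6    S10  S11 
   S7    S10  S12 
   S8    S12  S12 
   S9    S10  S13 
   S10   S14  S15 
   S11   S14  S16 
   S12   S16  S16 
   S13   S14   S0 
   S14    S1  S17 
   S15    S1  S18 
   S16   S18  S18 
   S17    S3  S19 
 * S18   S19  S19 
   S19    S8   S8 
(> = start, * = accepting)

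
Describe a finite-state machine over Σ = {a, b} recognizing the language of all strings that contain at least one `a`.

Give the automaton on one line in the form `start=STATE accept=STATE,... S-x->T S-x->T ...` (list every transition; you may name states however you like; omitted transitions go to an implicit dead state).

start=q0 accept=q1,q2 q0-a->q1 q0-b->q0 q1-a->q2 q1-b->q1 q2-a->q2 q2-b->q2

Count `a`s, saturating at 2: state q0 means no `a` yet, q1 means one `a` seen, q2 means more than one. Each `a` increments (capped at q2); other symbols loop. Accept from {q1, q2}.
A 3-state machine:
        a   b  
>  q0   q1  q0 
 * q1   q2  q1 
 * q2   q2  q2 
(> = start, * = accepting)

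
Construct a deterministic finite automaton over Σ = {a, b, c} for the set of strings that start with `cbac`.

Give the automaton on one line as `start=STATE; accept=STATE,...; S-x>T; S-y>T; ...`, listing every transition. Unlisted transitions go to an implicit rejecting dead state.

Walk along `cbac` while the input agrees: from s0 take `c` to s1, and so on. Any deviation drops to the rejecting sink s5. Once s4 is reached the prefix is confirmed and every continuation is accepted.
A 6-state machine:
        a   b   c  
>  s0   s5  s5  s1 
   s1   s5  s2  s5 
   s2   s3  s5  s5 
   s3   s5  s5  s4 
 * s4   s4  s4  s4 
   s5   s5  s5  s5 
(> = start, * = accepting)

start=s0; accept=s4; s0-a>s5; s0-b>s5; s0-c>s1; s1-a>s5; s1-b>s2; s1-c>s5; s2-a>s3; s2-b>s5; s2-c>s5; s3-a>s5; s3-b>s5; s3-c>s4; s4-a>s4; s4-b>s4; s4-c>s4; s5-a>s5; s5-b>s5; s5-c>s5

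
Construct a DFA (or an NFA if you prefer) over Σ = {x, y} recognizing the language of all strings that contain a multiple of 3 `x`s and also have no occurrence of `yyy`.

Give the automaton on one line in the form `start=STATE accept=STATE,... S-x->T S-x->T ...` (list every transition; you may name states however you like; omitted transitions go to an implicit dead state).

start=q0 accept=q0,q2,q5 q0-x->q1 q0-y->q2 q1-x->q3 q1-y->q4 q2-x->q1 q2-y->q5 q3-x->q0 q3-y->q6 q4-x->q3 q4-y->q7 q5-x->q1 q5-y->q8 q6-x->q0 q6-y->q9 q7-x->q3 q7-y->q10 q8-x->q10 q8-y->q8 q9-x->q0 q9-y->q11 q10-x->q11 q10-y->q10 q11-x->q8 q11-y->q11

Build one automaton per condition and run them in lockstep. One (3 states) tracks the count of `x`s modulo 3; the other (4 states) tracks partial matches of the forbidden pattern `yyy`. Each combined state is a pair, one component from each; accept when both components accept.
A 12-state machine:
          x    y  
>* q0     q1   q2 
   q1     q3   q4 
 * q2     q1   q5 
   q3     q0   q6 
   q4     q3   q7 
 * q5     q1   q8 
   q6     q0   q9 
   q7     q3  q10 
   q8    q10   q8 
   q9     q0  q11 
   q10   q11  q10 
   q11    q8  q11 
(> = start, * = accepting)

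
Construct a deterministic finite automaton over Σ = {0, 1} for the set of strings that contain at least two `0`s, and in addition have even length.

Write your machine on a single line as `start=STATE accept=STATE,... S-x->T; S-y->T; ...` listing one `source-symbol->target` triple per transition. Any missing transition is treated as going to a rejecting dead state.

start=q0; accept=q3; q0-0->q1; q0-1->q2; q1-0->q3; q1-1->q4; q2-0->q4; q2-1->q0; q3-0->q5; q3-1->q5; q4-0->q5; q4-1->q1; q5-0->q3; q5-1->q3

Build one automaton per condition and run them in lockstep. The first has 4 states tracking the count of `0`s, saturating at 3; the second has 2 states tracking the input length modulo 2. A product state is a pair (one from each), accepting exactly when both do. Minimizing collapses redundant product states.
With 6 states:
        0   1  
>  q0   q1  q2 
   q1   q3  q4 
   q2   q4  q0 
 * q3   q5  q5 
   q4   q5  q1 
   q5   q3  q3 
(> = start, * = accepting)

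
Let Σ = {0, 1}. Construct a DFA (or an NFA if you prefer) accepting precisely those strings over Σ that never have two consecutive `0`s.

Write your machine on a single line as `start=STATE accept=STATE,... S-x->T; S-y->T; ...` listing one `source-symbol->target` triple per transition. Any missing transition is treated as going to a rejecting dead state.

start=q0; accept=q0,q1; q0-0->q1; q0-1->q0; q1-0->q2; q1-1->q0; q2-0->q2; q2-1->q2

This is the complement of 'contains `00`'. Use the same substring-matching states — q0 through q2 holding how much of `00` has just been matched — but flip the accepting set: everything except the trap q2 accepts.
A 3-state machine:
        0   1  
>* q0   q1  q0 
 * q1   q2  q0 
   q2   q2  q2 
(> = start, * = accepting)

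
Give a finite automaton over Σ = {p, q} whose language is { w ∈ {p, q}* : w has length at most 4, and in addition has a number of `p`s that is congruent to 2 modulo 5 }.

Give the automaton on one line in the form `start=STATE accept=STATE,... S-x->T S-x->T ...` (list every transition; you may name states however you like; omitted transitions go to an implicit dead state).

start=s0 accept=s3,s7,s12 s0-p->s1 s0-q->s2 s1-p->s3 s1-q->s4 s2-p->s4 s2-q->s5 s3-p->s6 s3-q->s7 s4-p->s7 s4-q->s8 s5-p->s8 s5-q->s9 s6-p->s10 s6-q->s11 s7-p->s11 s7-q->s12 s8-p->s12 s8-q->s13 s9-p->s13 s9-q->s14 s10-p->s15 s10-q->s16 s11-p->s16 s11-q->s17 s12-p->s17 s12-q->s18 s13-p->s18 s13-q->s19 s14-p->s19 s14-q->s15 s15-p->s19 s15-q->s15 s16-p->s15 s16-q->s16 s17-p->s16 s17-q->s17 s18-p->s17 s18-q->s18 s19-p->s18 s19-q->s19

Handle the two conditions separately and then intersect. The first has 6 states tracking the input length, saturating at 5; the second has 5 states tracking the count of `p`s modulo 5. A product state is a pair (one from each), accepting exactly when both do.
A 20-state machine:
          p    q  
>  s0     s1   s2 
   s1     s3   s4 
   s2     s4   s5 
 * s3     s6   s7 
   s4     s7   s8 
   s5     s8   s9 
   s6    s10  s11 
 * s7    s11  s12 
   s8    s12  s13 
   s9    s13  s14 
   s10   s15  s16 
   s11   s16  s17 
 * s12   s17  s18 
   s13   s18  s19 
   s14   s19  s15 
   s15   s19  s15 
   s16   s15  s16 
   s17   s16  s17 
   s18   s17  s18 
   s19   s18  s19 
(> = start, * = accepting)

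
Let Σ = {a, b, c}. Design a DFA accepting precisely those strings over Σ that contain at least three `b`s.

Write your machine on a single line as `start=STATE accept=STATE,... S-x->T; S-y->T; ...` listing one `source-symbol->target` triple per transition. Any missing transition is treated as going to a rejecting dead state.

Count `b`s, saturating at 4: states q0 through q3 mean 0 through 3 `b`s seen; q4 means more than 3. Each `b` increments (capped at q4); other symbols loop. Accept from {q3, q4}.
With 5 states:
        a   b   c  
>  q0   q0  q1  q0 
   q1   q1  q2  q1 
   q2   q2  q3  q2 
 * q3   q3  q4  q3 
 * q4   q4  q4  q4 
(> = start, * = accepting)

start=q0; accept=q3,q4; q0-a->q0; q0-b->q1; q0-c->q0; q1-a->q1; q1-b->q2; q1-c->q1; q2-a->q2; q2-b->q3; q2-c->q2; q3-a->q3; q3-b->q4; q3-c->q3; q4-a->q4; q4-b->q4; q4-c->q4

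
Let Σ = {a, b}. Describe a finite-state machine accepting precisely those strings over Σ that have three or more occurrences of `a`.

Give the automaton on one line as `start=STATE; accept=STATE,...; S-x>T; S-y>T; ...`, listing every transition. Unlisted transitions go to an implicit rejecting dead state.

Only the number of `a`s matters, and only up to 4. Make a chain s0 → s1 → s2 → s3 → s4 advanced by each `a` (with s4 absorbing); every other symbol self-loops. The accepting set is {s3, s4}.
5 states suffice.
        a   b  
>  s0   s1  s0 
   s1   s2  s1 
   s2   s3  s2 
 * s3   s4  s3 
 * s4   s4  s4 
(> = start, * = accepting)

start=s0; accept=s3,s4; s0-a>s1; s0-b>s0; s1-a>s2; s1-b>s1; s2-a>s3; s2-b>s2; s3-a>s4; s3-b>s3; s4-a>s4; s4-b>s4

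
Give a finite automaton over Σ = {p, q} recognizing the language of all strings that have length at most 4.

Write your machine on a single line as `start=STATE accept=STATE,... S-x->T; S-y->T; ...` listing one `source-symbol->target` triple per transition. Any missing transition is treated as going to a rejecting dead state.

Count input length up to 5: every symbol moves from A toward F, which means 'more than 4' and absorbs. Accept from {A, B, C, D, E}.
With 6 states:
       p  q 
>* A   B  B 
 * B   C  C 
 * C   D  D 
 * D   E  E 
 * E   F  F 
   F   F  F 
(> = start, * = accepting)

start=A; accept=A,B,C,D,E; A-p->B; A-q->B; B-p->C; B-q->C; C-p->D; C-q->D; D-p->E; D-q->E; E-p->F; E-q->F; F-p->F; F-q->F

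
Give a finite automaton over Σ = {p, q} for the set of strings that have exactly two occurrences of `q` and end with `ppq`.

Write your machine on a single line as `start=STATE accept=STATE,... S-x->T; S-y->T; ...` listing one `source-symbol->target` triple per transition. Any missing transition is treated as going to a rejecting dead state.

start=A; accept=F; A-p->A; A-q->B; B-p->C; B-q->D; C-p->E; C-q->D; D-p->D; D-q->D; E-p->E; E-q->F; F-p->D; F-q->D

Run two small machines in parallel and take their product. The first has 4 states tracking the count of `q`s, saturating at 3; the second has 4 states tracking how much of the suffix `ppq` has currently been matched. A product state is a pair (one from each), accepting exactly when both do. Equivalent product states are then merged.
       p  q 
>  A   A  B 
   B   C  D 
   C   E  D 
   D   D  D 
   E   E  F 
 * F   D  D 
(> = start, * = accepting)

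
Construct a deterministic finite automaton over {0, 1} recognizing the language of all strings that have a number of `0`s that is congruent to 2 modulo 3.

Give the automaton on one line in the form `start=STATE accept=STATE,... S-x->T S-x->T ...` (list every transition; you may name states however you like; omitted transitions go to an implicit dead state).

start=A accept=C A-0->B A-1->A B-0->C B-1->B C-0->A C-1->C

The only thing that matters is how many `0`s have appeared, reduced mod 3. Use one state per residue: A for 0, …, C for 2. Reading `0` moves to the next residue; anything else stays put. C is accepting.
A 3-state machine:
       0  1 
>  A   B  A 
   B   C  B 
 * C   A  C 
(> = start, * = accepting)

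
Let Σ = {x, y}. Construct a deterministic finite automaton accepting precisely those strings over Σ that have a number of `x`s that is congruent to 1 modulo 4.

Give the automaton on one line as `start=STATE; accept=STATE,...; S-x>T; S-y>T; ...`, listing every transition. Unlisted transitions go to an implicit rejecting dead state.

Keep the running count of `x`s modulo 4: each `x` advances along the cycle S0 → S1 → S2 → S3 → S0 while other symbols loop. Accept at S1.
A 4-state machine:
        x   y  
>  S0   S1  S0 
 * S1   S2  S1 
   S2   S3  S2 
   S3   S0  S3 
(> = start, * = accepting)

start=S0; accept=S1; S0-x>S1; S0-y>S0; S1-x>S2; S1-y>S1; S2-x>S3; S2-y>S2; S3-x>S0; S3-y>S3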